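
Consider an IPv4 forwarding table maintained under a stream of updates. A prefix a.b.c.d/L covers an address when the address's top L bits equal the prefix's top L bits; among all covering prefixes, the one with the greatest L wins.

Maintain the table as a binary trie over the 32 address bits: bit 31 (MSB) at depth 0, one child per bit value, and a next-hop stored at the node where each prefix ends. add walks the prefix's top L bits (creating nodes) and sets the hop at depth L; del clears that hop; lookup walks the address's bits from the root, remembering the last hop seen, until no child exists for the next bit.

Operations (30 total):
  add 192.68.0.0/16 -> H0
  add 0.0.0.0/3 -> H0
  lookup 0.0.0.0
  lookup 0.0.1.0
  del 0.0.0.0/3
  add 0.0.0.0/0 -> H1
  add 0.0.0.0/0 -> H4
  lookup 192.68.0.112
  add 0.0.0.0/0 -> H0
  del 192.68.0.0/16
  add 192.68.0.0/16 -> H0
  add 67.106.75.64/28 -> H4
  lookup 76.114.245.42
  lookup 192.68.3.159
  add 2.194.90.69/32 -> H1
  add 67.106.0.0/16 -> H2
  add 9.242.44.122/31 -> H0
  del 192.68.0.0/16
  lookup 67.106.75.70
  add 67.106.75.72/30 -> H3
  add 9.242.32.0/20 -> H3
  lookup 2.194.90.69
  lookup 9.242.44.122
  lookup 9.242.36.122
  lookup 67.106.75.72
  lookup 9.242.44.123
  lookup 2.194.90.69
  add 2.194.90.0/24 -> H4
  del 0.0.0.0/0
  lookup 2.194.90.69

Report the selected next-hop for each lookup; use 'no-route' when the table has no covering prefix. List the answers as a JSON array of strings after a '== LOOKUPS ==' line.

Apply in order:
  add 192.68.0.0/16 -> H0 at depth 16
  add 0.0.0.0/3 -> H0 at depth 3
  ? 0.0.0.0  path d0:-→d1:-→d2:-→d3:H0  best=H0
  ? 0.0.1.0  path d0:-→d1:-→d2:-→d3:H0  best=H0
  del 0.0.0.0/3 (clear depth 3)
  add 0.0.0.0/0 -> H1 at depth 0
  add 0.0.0.0/0 -> H4 at depth 0
  ? 192.68.0.112  path d0:H4→d1:-→d2:-→d3:-→d4:-→d5:-→d6:-→d7:-→d8:-→d9:-→d10:-→d11:-→d12:-→d13:-→d14:-→d15:-→d16:H0  best=H0
  add 0.0.0.0/0 -> H0 at depth 0
  del 192.68.0.0/16 (clear depth 16)
  add 192.68.0.0/16 -> H0 at depth 16
  add 67.106.75.64/28 -> H4 at depth 28
  ? 76.114.245.42  path d0:H0→d1:-→d2:-→d3:-→d4:-  best=H0
  ? 192.68.3.159  path d0:H0→d1:-→d2:-→d3:-→d4:-→d5:-→d6:-→d7:-→d8:-→d9:-→d10:-→d11:-→d12:-→d13:-→d14:-→d15:-→d16:H0  best=H0
  add 2.194.90.69/32 -> H1 at depth 32
  add 67.106.0.0/16 -> H2 at depth 16
  add 9.242.44.122/31 -> H0 at depth 31
  del 192.68.0.0/16 (clear depth 16)
  ? 67.106.75.70  path d0:H0→d1:-→d2:-→d3:-→d4:-→d5:-→d6:-→d7:-→d8:-→d9:-→d10:-→d11:-→d12:-→d13:-→d14:-→d15:-→d16:H2→d17:-→d18:-→d19:-→d20:-→d21:-→d22:-→d23:-→d24:-→d25:-→d26:-→d27:-→d28:H4  best=H4
  add 67.106.75.72/30 -> H3 at depth 30
  add 9.242.32.0/20 -> H3 at depth 20
  ? 2.194.90.69  path d0:H0→d1:-→d2:-→d3:-→d4:-→d5:-→d6:-→d7:-→d8:-→d9:-→d10:-→d11:-→d12:-→d13:-→d14:-→d15:-→d16:-→d17:-→d18:-→d19:-→d20:-→d21:-→d22:-→d23:-→d24:-→d25:-→d26:-→d27:-→d28:-→d29:-→d30:-→d31:-→d32:H1  best=H1
  ? 9.242.44.122  path d0:H0→d1:-→d2:-→d3:-→d4:-→d5:-→d6:-→d7:-→d8:-→d9:-→d10:-→d11:-→d12:-→d13:-→d14:-→d15:-→d16:-→d17:-→d18:-→d19:-→d20:H3→d21:-→d22:-→d23:-→d24:-→d25:-→d26:-→d27:-→d28:-→d29:-→d30:-→d31:H0  best=H0
  ? 9.242.36.122  path d0:H0→d1:-→d2:-→d3:-→d4:-→d5:-→d6:-→d7:-→d8:-→d9:-→d10:-→d11:-→d12:-→d13:-→d14:-→d15:-→d16:-→d17:-→d18:-→d19:-→d20:H3  best=H3
  ? 67.106.75.72  path d0:H0→d1:-→d2:-→d3:-→d4:-→d5:-→d6:-→d7:-→d8:-→d9:-→d10:-→d11:-→d12:-→d13:-→d14:-→d15:-→d16:H2→d17:-→d18:-→d19:-→d20:-→d21:-→d22:-→d23:-→d24:-→d25:-→d26:-→d27:-→d28:H4→d29:-→d30:H3  best=H3
  ? 9.242.44.123  path d0:H0→d1:-→d2:-→d3:-→d4:-→d5:-→d6:-→d7:-→d8:-→d9:-→d10:-→d11:-→d12:-→d13:-→d14:-→d15:-→d16:-→d17:-→d18:-→d19:-→d20:H3→d21:-→d22:-→d23:-→d24:-→d25:-→d26:-→d27:-→d28:-→d29:-→d30:-→d31:H0  best=H0
  ? 2.194.90.69  path d0:H0→d1:-→d2:-→d3:-→d4:-→d5:-→d6:-→d7:-→d8:-→d9:-→d10:-→d11:-→d12:-→d13:-→d14:-→d15:-→d16:-→d17:-→d18:-→d19:-→d20:-→d21:-→d22:-→d23:-→d24:-→d25:-→d26:-→d27:-→d28:-→d29:-→d30:-→d31:-→d32:H1  best=H1
  add 2.194.90.0/24 -> H4 at depth 24
  del 0.0.0.0/0 (clear depth 0)
  ? 2.194.90.69  path d0:-→d1:-→d2:-→d3:-→d4:-→d5:-→d6:-→d7:-→d8:-→d9:-→d10:-→d11:-→d12:-→d13:-→d14:-→d15:-→d16:-→d17:-→d18:-→d19:-→d20:-→d21:-→d22:-→d23:-→d24:H4→d25:-→d26:-→d27:-→d28:-→d29:-→d30:-→d31:-→d32:H1  best=H1

== LOOKUPS ==
["H0","H0","H0","H0","H0","H4","H1","H0","H3","H3","H0","H1","H1"]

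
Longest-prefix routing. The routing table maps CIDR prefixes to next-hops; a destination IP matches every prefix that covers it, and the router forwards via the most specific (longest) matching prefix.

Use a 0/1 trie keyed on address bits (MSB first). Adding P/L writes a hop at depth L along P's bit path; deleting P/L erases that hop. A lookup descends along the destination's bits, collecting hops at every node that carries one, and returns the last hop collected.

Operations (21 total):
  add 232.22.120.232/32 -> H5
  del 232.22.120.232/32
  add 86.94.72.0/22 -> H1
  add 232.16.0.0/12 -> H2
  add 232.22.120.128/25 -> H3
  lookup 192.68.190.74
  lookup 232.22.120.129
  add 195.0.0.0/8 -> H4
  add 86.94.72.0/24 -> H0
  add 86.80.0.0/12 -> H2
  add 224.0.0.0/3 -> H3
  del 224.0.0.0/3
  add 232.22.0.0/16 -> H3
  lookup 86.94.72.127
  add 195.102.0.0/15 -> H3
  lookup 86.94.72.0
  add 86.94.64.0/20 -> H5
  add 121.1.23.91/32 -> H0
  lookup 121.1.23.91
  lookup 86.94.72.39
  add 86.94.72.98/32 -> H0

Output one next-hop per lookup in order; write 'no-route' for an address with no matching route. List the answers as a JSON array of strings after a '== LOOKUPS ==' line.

Trace:
  + 232.22.120.232/32 (H5) depth=32
  - 232.22.120.232/32 clear@32
  + 86.94.72.0/22 (H1) depth=22
  + 232.16.0.0/12 (H2) depth=12
  + 232.22.120.128/25 (H3) depth=25
  lookup 192.68.190.74: bits 11 walk d0:-→d1:-→d2:- -> no-route
  lookup 232.22.120.129: bits 1110100000010110011110001 walk d0:-→d1:-→d2:-→d3:-→d4:-→d5:-→d6:-→d7:-→d8:-→d9:-→d10:-→d11:-→d12:H2→d13:-→d14:-→d15:-→d16:-→d17:-→d18:-→d19:-→d20:-→d21:-→d22:-→d23:-→d24:-→d25:H3 -> H3
  + 195.0.0.0/8 (H4) depth=8
  + 86.94.72.0/24 (H0) depth=24
  + 86.80.0.0/12 (H2) depth=12
  + 224.0.0.0/3 (H3) depth=3
  - 224.0.0.0/3 clear@3
  + 232.22.0.0/16 (H3) depth=16
  lookup 86.94.72.127: bits 010101100101111001001000 walk d0:-→d1:-→d2:-→d3:-→d4:-→d5:-→d6:-→d7:-→d8:-→d9:-→d10:-→d11:-→d12:H2→d13:-→d14:-→d15:-→d16:-→d17:-→d18:-→d19:-→d20:-→d21:-→d22:H1→d23:-→d24:H0 -> H0
  + 195.102.0.0/15 (H3) depth=15
  lookup 86.94.72.0: bits 010101100101111001001000 walk d0:-→d1:-→d2:-→d3:-→d4:-→d5:-→d6:-→d7:-→d8:-→d9:-→d10:-→d11:-→d12:H2→d13:-→d14:-→d15:-→d16:-→d17:-→d18:-→d19:-→d20:-→d21:-→d22:H1→d23:-→d24:H0 -> H0
  + 86.94.64.0/20 (H5) depth=20
  + 121.1.23.91/32 (H0) depth=32
  lookup 121.1.23.91: bits 01111001000000010001011101011011 walk d0:-→d1:-→d2:-→d3:-→d4:-→d5:-→d6:-→d7:-→d8:-→d9:-→d10:-→d11:-→d12:-→d13:-→d14:-→d15:-→d16:-→d17:-→d18:-→d19:-→d20:-→d21:-→d22:-→d23:-→d24:-→d25:-→d26:-→d27:-→d28:-→d29:-→d30:-→d31:-→d32:H0 -> H0
  lookup 86.94.72.39: bits 010101100101111001001000 walk d0:-→d1:-→d2:-→d3:-→d4:-→d5:-→d6:-→d7:-→d8:-→d9:-→d10:-→d11:-→d12:H2→d13:-→d14:-→d15:-→d16:-→d17:-→d18:-→d19:-→d20:H5→d21:-→d22:H1→d23:-→d24:H0 -> H0
  + 86.94.72.98/32 (H0) depth=32

== LOOKUPS ==
["no-route","H3","H0","H0","H0","H0"]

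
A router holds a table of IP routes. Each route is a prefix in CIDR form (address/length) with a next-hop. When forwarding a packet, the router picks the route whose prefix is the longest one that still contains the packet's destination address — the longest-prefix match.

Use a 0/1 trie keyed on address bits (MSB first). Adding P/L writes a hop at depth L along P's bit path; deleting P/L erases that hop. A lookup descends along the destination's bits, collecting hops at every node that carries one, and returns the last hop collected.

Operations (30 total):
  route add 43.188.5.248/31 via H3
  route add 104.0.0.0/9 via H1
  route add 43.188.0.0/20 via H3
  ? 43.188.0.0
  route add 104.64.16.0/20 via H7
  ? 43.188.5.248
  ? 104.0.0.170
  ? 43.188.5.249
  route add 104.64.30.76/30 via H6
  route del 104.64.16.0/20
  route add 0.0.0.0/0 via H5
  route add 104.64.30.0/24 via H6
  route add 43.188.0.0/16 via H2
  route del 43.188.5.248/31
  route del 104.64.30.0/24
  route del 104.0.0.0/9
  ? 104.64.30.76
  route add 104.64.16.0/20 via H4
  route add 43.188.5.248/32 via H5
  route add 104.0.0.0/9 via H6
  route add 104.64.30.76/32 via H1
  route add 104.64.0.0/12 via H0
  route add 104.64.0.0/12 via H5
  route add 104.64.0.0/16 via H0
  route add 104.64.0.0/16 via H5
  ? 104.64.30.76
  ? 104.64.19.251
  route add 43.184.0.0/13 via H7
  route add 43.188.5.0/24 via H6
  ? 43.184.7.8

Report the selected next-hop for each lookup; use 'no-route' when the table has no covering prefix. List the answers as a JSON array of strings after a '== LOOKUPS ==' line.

Apply in order:
  add 43.188.5.248/31 -> H3 at depth 31
  add 104.0.0.0/9 -> H1 at depth 9
  add 43.188.0.0/20 -> H3 at depth 20
  lookup 43.188.0.0: bits 001010111011110000000 walk d0:-→d1:-→d2:-→d3:-→d4:-→d5:-→d6:-→d7:-→d8:-→d9:-→d10:-→d11:-→d12:-→d13:-→d14:-→d15:-→d16:-→d17:-→d18:-→d19:-→d20:H3→d21:- -> H3
  add 104.64.16.0/20 -> H7 at depth 20
  lookup 43.188.5.248: bits 0010101110111100000001011111100 walk d0:-→d1:-→d2:-→d3:-→d4:-→d5:-→d6:-→d7:-→d8:-→d9:-→d10:-→d11:-→d12:-→d13:-→d14:-→d15:-→d16:-→d17:-→d18:-→d19:-→d20:H3→d21:-→d22:-→d23:-→d24:-→d25:-→d26:-→d27:-→d28:-→d29:-→d30:-→d31:H3 -> H3
  lookup 104.0.0.170: bits 011010000 walk d0:-→d1:-→d2:-→d3:-→d4:-→d5:-→d6:-→d7:-→d8:-→d9:H1 -> H1
  lookup 43.188.5.249: bits 0010101110111100000001011111100 walk d0:-→d1:-→d2:-→d3:-→d4:-→d5:-→d6:-→d7:-→d8:-→d9:-→d10:-→d11:-→d12:-→d13:-→d14:-→d15:-→d16:-→d17:-→d18:-→d19:-→d20:H3→d21:-→d22:-→d23:-→d24:-→d25:-→d26:-→d27:-→d28:-→d29:-→d30:-→d31:H3 -> H3
  add 104.64.30.76/30 -> H6 at depth 30
  - 104.64.16.0/20 clear@20
  add 0.0.0.0/0 -> H5 at depth 0
  add 104.64.30.0/24 -> H6 at depth 24
  add 43.188.0.0/16 -> H2 at depth 16
  - 43.188.5.248/31 clear@31
  - 104.64.30.0/24 clear@24
  - 104.0.0.0/9 clear@9
  lookup 104.64.30.76: bits 011010000100000000011110010011 walk d0:H5→d1:-→d2:-→d3:-→d4:-→d5:-→d6:-→d7:-→d8:-→d9:-→d10:-→d11:-→d12:-→d13:-→d14:-→d15:-→d16:-→d17:-→d18:-→d19:-→d20:-→d21:-→d22:-→d23:-→d24:-→d25:-→d26:-→d27:-→d28:-→d29:-→d30:H6 -> H6
  add 104.64.16.0/20 -> H4 at depth 20
  add 43.188.5.248/32 -> H5 at depth 32
  add 104.0.0.0/9 -> H6 at depth 9
  add 104.64.30.76/32 -> H1 at depth 32
  add 104.64.0.0/12 -> H0 at depth 12
  add 104.64.0.0/12 -> H5 at depth 12
  add 104.64.0.0/16 -> H0 at depth 16
  add 104.64.0.0/16 -> H5 at depth 16
  lookup 104.64.30.76: bits 01101000010000000001111001001100 walk d0:H5→d1:-→d2:-→d3:-→d4:-→d5:-→d6:-→d7:-→d8:-→d9:H6→d10:-→d11:-→d12:H5→d13:-→d14:-→d15:-→d16:H5→d17:-→d18:-→d19:-→d20:H4→d21:-→d22:-→d23:-→d24:-→d25:-→d26:-→d27:-→d28:-→d29:-→d30:H6→d31:-→d32:H1 -> H1
  lookup 104.64.19.251: bits 01101000010000000001 walk d0:H5→d1:-→d2:-→d3:-→d4:-→d5:-→d6:-→d7:-→d8:-→d9:H6→d10:-→d11:-→d12:H5→d13:-→d14:-→d15:-→d16:H5→d17:-→d18:-→d19:-→d20:H4 -> H4
  add 43.184.0.0/13 -> H7 at depth 13
  add 43.188.5.0/24 -> H6 at depth 24
  lookup 43.184.7.8: bits 0010101110111 walk d0:H5→d1:-→d2:-→d3:-→d4:-→d5:-→d6:-→d7:-→d8:-→d9:-→d10:-→d11:-→d12:-→d13:H7 -> H7

== LOOKUPS ==
["H3","H3","H1","H3","H6","H1","H4","H7"]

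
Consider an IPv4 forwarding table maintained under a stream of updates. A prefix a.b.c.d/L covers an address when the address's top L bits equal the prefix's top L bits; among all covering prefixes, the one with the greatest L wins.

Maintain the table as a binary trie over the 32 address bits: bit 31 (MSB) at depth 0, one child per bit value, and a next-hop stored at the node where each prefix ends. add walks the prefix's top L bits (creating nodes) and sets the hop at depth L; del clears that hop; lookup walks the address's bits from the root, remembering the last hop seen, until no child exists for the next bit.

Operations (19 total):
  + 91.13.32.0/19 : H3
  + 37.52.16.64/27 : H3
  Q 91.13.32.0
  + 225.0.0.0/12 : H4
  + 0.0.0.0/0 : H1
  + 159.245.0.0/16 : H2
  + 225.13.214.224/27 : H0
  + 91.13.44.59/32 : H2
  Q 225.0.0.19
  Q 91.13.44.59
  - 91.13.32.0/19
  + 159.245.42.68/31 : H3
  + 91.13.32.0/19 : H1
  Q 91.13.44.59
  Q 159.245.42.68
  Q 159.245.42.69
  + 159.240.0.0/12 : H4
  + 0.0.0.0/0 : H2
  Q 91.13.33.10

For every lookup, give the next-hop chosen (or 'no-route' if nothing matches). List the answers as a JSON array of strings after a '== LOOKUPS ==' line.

Process each operation:
  + 91.13.32.0/19 (H3) depth=19
  + 37.52.16.64/27 (H3) depth=27
  lookup 91.13.32.0: bits 0101101100001101001 walk d0:-→d1:-→d2:-→d3:-→d4:-→d5:-→d6:-→d7:-→d8:-→d9:-→d10:-→d11:-→d12:-→d13:-→d14:-→d15:-→d16:-→d17:-→d18:-→d19:H3 -> H3
  + 225.0.0.0/12 (H4) depth=12
  + 0.0.0.0/0 (H1) depth=0
  + 159.245.0.0/16 (H2) depth=16
  + 225.13.214.224/27 (H0) depth=27
  + 91.13.44.59/32 (H2) depth=32
  lookup 225.0.0.19: bits 111000010000 walk d0:H1→d1:-→d2:-→d3:-→d4:-→d5:-→d6:-→d7:-→d8:-→d9:-→d10:-→d11:-→d12:H4 -> H4
  lookup 91.13.44.59: bits 01011011000011010010110000111011 walk d0:H1→d1:-→d2:-→d3:-→d4:-→d5:-→d6:-→d7:-→d8:-→d9:-→d10:-→d11:-→d12:-→d13:-→d14:-→d15:-→d16:-→d17:-→d18:-→d19:H3→d20:-→d21:-→d22:-→d23:-→d24:-→d25:-→d26:-→d27:-→d28:-→d29:-→d30:-→d31:-→d32:H2 -> H2
  del 91.13.32.0/19 (clear depth 19)
  + 159.245.42.68/31 (H3) depth=31
  + 91.13.32.0/19 (H1) depth=19
  lookup 91.13.44.59: bits 01011011000011010010110000111011 walk d0:H1→d1:-→d2:-→d3:-→d4:-→d5:-→d6:-→d7:-→d8:-→d9:-→d10:-→d11:-→d12:-→d13:-→d14:-→d15:-→d16:-→d17:-→d18:-→d19:H1→d20:-→d21:-→d22:-→d23:-→d24:-→d25:-→d26:-→d27:-→d28:-→d29:-→d30:-→d31:-→d32:H2 -> H2
  lookup 159.245.42.68: bits 1001111111110101001010100100010 walk d0:H1→d1:-→d2:-→d3:-→d4:-→d5:-→d6:-→d7:-→d8:-→d9:-→d10:-→d11:-→d12:-→d13:-→d14:-→d15:-→d16:H2→d17:-→d18:-→d19:-→d20:-→d21:-→d22:-→d23:-→d24:-→d25:-→d26:-→d27:-→d28:-→d29:-→d30:-→d31:H3 -> H3
  lookup 159.245.42.69: bits 1001111111110101001010100100010 walk d0:H1→d1:-→d2:-→d3:-→d4:-→d5:-→d6:-→d7:-→d8:-→d9:-→d10:-→d11:-→d12:-→d13:-→d14:-→d15:-→d16:H2→d17:-→d18:-→d19:-→d20:-→d21:-→d22:-→d23:-→d24:-→d25:-→d26:-→d27:-→d28:-→d29:-→d30:-→d31:H3 -> H3
  + 159.240.0.0/12 (H4) depth=12
  + 0.0.0.0/0 (H2) depth=0
  lookup 91.13.33.10: bits 01011011000011010010 walk d0:H2→d1:-→d2:-→d3:-→d4:-→d5:-→d6:-→d7:-→d8:-→d9:-→d10:-→d11:-→d12:-→d13:-→d14:-→d15:-→d16:-→d17:-→d18:-→d19:H1→d20:- -> H1

== LOOKUPS ==
["H3","H4","H2","H2","H3","H3","H1"]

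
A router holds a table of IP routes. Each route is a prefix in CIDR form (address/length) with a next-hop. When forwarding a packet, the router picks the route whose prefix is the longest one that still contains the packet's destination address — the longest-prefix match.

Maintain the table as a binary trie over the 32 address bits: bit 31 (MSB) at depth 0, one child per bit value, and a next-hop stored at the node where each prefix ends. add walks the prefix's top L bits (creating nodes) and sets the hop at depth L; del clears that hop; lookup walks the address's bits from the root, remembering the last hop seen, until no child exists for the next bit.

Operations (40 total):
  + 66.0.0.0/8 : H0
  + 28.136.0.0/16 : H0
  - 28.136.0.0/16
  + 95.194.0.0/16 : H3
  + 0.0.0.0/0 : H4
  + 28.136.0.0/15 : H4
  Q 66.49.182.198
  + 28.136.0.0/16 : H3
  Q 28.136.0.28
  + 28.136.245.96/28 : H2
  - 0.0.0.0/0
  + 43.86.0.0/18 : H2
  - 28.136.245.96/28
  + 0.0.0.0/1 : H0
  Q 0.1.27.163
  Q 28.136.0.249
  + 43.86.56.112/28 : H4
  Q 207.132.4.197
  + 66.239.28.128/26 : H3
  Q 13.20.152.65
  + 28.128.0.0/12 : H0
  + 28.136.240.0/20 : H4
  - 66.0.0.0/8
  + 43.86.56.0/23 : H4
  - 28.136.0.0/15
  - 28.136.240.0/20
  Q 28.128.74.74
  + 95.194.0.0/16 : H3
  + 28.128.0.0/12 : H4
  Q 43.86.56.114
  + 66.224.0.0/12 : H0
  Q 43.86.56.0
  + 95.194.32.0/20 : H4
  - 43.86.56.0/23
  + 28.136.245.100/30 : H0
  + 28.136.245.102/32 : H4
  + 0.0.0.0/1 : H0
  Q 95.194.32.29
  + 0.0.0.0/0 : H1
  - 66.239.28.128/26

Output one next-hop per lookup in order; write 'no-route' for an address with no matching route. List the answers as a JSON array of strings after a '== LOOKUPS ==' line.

Trace:
  + 66.0.0.0/8 (H0) depth=8
  + 28.136.0.0/16 (H0) depth=16
  - 28.136.0.0/16 clear@16
  + 95.194.0.0/16 (H3) depth=16
  + 0.0.0.0/0 (H4) depth=0
  + 28.136.0.0/15 (H4) depth=15
  ? 66.49.182.198  path d0:H4→d1:-→d2:-→d3:-→d4:-→d5:-→d6:-→d7:-→d8:H0  best=H0
  + 28.136.0.0/16 (H3) depth=16
  ? 28.136.0.28  path d0:H4→d1:-→d2:-→d3:-→d4:-→d5:-→d6:-→d7:-→d8:-→d9:-→d10:-→d11:-→d12:-→d13:-→d14:-→d15:H4→d16:H3  best=H3
  + 28.136.245.96/28 (H2) depth=28
  - 0.0.0.0/0 clear@0
  + 43.86.0.0/18 (H2) depth=18
  - 28.136.245.96/28 clear@28
  + 0.0.0.0/1 (H0) depth=1
  ? 0.1.27.163  path d0:-→d1:H0→d2:-→d3:-  best=H0
  ? 28.136.0.249  path d0:-→d1:H0→d2:-→d3:-→d4:-→d5:-→d6:-→d7:-→d8:-→d9:-→d10:-→d11:-→d12:-→d13:-→d14:-→d15:H4→d16:H3  best=H3
  + 43.86.56.112/28 (H4) depth=28
  ? 207.132.4.197  path d0:-  best=no-route
  + 66.239.28.128/26 (H3) depth=26
  ? 13.20.152.65  path d0:-→d1:H0→d2:-→d3:-  best=H0
  + 28.128.0.0/12 (H0) depth=12
  + 28.136.240.0/20 (H4) depth=20
  - 66.0.0.0/8 clear@8
  + 43.86.56.0/23 (H4) depth=23
  - 28.136.0.0/15 clear@15
  - 28.136.240.0/20 clear@20
  ? 28.128.74.74  path d0:-→d1:H0→d2:-→d3:-→d4:-→d5:-→d6:-→d7:-→d8:-→d9:-→d10:-→d11:-→d12:H0  best=H0
  + 95.194.0.0/16 (H3) depth=16
  + 28.128.0.0/12 (H4) depth=12
  ? 43.86.56.114  path d0:-→d1:H0→d2:-→d3:-→d4:-→d5:-→d6:-→d7:-→d8:-→d9:-→d10:-→d11:-→d12:-→d13:-→d14:-→d15:-→d16:-→d17:-→d18:H2→d19:-→d20:-→d21:-→d22:-→d23:H4→d24:-→d25:-→d26:-→d27:-→d28:H4  best=H4
  + 66.224.0.0/12 (H0) depth=12
  ? 43.86.56.0  path d0:-→d1:H0→d2:-→d3:-→d4:-→d5:-→d6:-→d7:-→d8:-→d9:-→d10:-→d11:-→d12:-→d13:-→d14:-→d15:-→d16:-→d17:-→d18:H2→d19:-→d20:-→d21:-→d22:-→d23:H4→d24:-→d25:-  best=H4
  + 95.194.32.0/20 (H4) depth=20
  - 43.86.56.0/23 clear@23
  + 28.136.245.100/30 (H0) depth=30
  + 28.136.245.102/32 (H4) depth=32
  + 0.0.0.0/1 (H0) depth=1
  ? 95.194.32.29  path d0:-→d1:H0→d2:-→d3:-→d4:-→d5:-→d6:-→d7:-→d8:-→d9:-→d10:-→d11:-→d12:-→d13:-→d14:-→d15:-→d16:H3→d17:-→d18:-→d19:-→d20:H4  best=H4
  + 0.0.0.0/0 (H1) depth=0
  - 66.239.28.128/26 clear@26

== LOOKUPS ==
["H0","H3","H0","H3","no-route","H0","H0","H4","H4","H4"]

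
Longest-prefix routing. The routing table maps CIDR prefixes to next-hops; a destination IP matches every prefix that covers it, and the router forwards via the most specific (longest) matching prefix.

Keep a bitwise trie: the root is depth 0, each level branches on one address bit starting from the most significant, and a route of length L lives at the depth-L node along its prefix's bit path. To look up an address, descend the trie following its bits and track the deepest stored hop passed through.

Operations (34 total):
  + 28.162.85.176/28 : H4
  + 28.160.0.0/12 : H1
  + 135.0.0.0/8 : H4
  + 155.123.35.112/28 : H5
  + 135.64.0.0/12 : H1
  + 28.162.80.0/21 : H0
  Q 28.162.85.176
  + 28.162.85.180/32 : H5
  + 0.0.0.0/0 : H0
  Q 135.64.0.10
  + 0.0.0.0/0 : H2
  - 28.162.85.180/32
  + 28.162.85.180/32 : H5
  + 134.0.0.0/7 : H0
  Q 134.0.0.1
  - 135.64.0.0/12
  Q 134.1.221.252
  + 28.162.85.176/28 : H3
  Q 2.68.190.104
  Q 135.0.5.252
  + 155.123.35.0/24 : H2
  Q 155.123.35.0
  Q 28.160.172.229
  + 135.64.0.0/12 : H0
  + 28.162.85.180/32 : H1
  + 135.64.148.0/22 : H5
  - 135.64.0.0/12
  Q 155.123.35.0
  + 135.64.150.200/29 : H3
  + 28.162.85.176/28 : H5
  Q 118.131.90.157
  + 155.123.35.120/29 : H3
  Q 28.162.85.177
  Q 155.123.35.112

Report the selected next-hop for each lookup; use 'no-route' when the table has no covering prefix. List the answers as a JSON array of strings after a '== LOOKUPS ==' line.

Trace:
  + 28.162.85.176/28 (H4) depth=28
  + 28.160.0.0/12 (H1) depth=12
  + 135.0.0.0/8 (H4) depth=8
  + 155.123.35.112/28 (H5) depth=28
  + 135.64.0.0/12 (H1) depth=12
  + 28.162.80.0/21 (H0) depth=21
  lookup 28.162.85.176: bits 0001110010100010010101011011 walk d0:-→d1:-→d2:-→d3:-→d4:-→d5:-→d6:-→d7:-→d8:-→d9:-→d10:-→d11:-→d12:H1→d13:-→d14:-→d15:-→d16:-→d17:-→d18:-→d19:-→d20:-→d21:H0→d22:-→d23:-→d24:-→d25:-→d26:-→d27:-→d28:H4 -> H4
  + 28.162.85.180/32 (H5) depth=32
  + 0.0.0.0/0 (H0) depth=0
  lookup 135.64.0.10: bits 100001110100 walk d0:H0→d1:-→d2:-→d3:-→d4:-→d5:-→d6:-→d7:-→d8:H4→d9:-→d10:-→d11:-→d12:H1 -> H1
  + 0.0.0.0/0 (H2) depth=0
  del 28.162.85.180/32 (clear depth 32)
  + 28.162.85.180/32 (H5) depth=32
  + 134.0.0.0/7 (H0) depth=7
  lookup 134.0.0.1: bits 1000011 walk d0:H2→d1:-→d2:-→d3:-→d4:-→d5:-→d6:-→d7:H0 -> H0
  del 135.64.0.0/12 (clear depth 12)
  lookup 134.1.221.252: bits 1000011 walk d0:H2→d1:-→d2:-→d3:-→d4:-→d5:-→d6:-→d7:H0 -> H0
  + 28.162.85.176/28 (H3) depth=28
  lookup 2.68.190.104: bits 000 walk d0:H2→d1:-→d2:-→d3:- -> H2
  lookup 135.0.5.252: bits 100001110 walk d0:H2→d1:-→d2:-→d3:-→d4:-→d5:-→d6:-→d7:H0→d8:H4→d9:- -> H4
  + 155.123.35.0/24 (H2) depth=24
  lookup 155.123.35.0: bits 1001101101111011001000110 walk d0:H2→d1:-→d2:-→d3:-→d4:-→d5:-→d6:-→d7:-→d8:-→d9:-→d10:-→d11:-→d12:-→d13:-→d14:-→d15:-→d16:-→d17:-→d18:-→d19:-→d20:-→d21:-→d22:-→d23:-→d24:H2→d25:- -> H2
  lookup 28.160.172.229: bits 00011100101000 walk d0:H2→d1:-→d2:-→d3:-→d4:-→d5:-→d6:-→d7:-→d8:-→d9:-→d10:-→d11:-→d12:H1→d13:-→d14:- -> H1
  + 135.64.0.0/12 (H0) depth=12
  + 28.162.85.180/32 (H1) depth=32
  + 135.64.148.0/22 (H5) depth=22
  del 135.64.0.0/12 (clear depth 12)
  lookup 155.123.35.0: bits 1001101101111011001000110 walk d0:H2→d1:-→d2:-→d3:-→d4:-→d5:-→d6:-→d7:-→d8:-→d9:-→d10:-→d11:-→d12:-→d13:-→d14:-→d15:-→d16:-→d17:-→d18:-→d19:-→d20:-→d21:-→d22:-→d23:-→d24:H2→d25:- -> H2
  + 135.64.150.200/29 (H3) depth=29
  + 28.162.85.176/28 (H5) depth=28
  lookup 118.131.90.157: bits 0 walk d0:H2→d1:- -> H2
  + 155.123.35.120/29 (H3) depth=29
  lookup 28.162.85.177: bits 00011100101000100101010110110 walk d0:H2→d1:-→d2:-→d3:-→d4:-→d5:-→d6:-→d7:-→d8:-→d9:-→d10:-→d11:-→d12:H1→d13:-→d14:-→d15:-→d16:-→d17:-→d18:-→d19:-→d20:-→d21:H0→d22:-→d23:-→d24:-→d25:-→d26:-→d27:-→d28:H5→d29:- -> H5
  lookup 155.123.35.112: bits 1001101101111011001000110111 walk d0:H2→d1:-→d2:-→d3:-→d4:-→d5:-→d6:-→d7:-→d8:-→d9:-→d10:-→d11:-→d12:-→d13:-→d14:-→d15:-→d16:-→d17:-→d18:-→d19:-→d20:-→d21:-→d22:-→d23:-→d24:H2→d25:-→d26:-→d27:-→d28:H5 -> H5

== LOOKUPS ==
["H4","H1","H0","H0","H2","H4","H2","H1","H2","H2","H5","H5"]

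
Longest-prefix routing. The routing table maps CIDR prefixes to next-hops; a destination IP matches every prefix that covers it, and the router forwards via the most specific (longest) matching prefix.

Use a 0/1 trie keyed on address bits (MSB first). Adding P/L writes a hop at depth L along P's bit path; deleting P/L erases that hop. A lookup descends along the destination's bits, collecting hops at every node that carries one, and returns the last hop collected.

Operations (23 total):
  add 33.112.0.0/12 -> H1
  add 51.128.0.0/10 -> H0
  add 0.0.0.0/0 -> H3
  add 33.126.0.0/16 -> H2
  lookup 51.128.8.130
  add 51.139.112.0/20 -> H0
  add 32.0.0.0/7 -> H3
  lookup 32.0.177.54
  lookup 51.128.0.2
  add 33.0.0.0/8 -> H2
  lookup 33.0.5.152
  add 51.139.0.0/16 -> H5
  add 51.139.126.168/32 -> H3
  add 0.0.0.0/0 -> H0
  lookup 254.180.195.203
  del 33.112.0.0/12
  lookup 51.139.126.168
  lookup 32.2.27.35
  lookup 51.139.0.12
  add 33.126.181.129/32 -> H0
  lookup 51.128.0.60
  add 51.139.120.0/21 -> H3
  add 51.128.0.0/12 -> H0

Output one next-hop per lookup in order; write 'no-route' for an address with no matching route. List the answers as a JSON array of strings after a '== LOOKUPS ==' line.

Trace:
  add 33.112.0.0/12 -> H1 at depth 12
  add 51.128.0.0/10 -> H0 at depth 10
  add 0.0.0.0/0 -> H3 at depth 0
  add 33.126.0.0/16 -> H2 at depth 16
  ? 51.128.8.130  path d0:H3→d1:-→d2:-→d3:-→d4:-→d5:-→d6:-→d7:-→d8:-→d9:-→d10:H0  best=H0
  add 51.139.112.0/20 -> H0 at depth 20
  add 32.0.0.0/7 -> H3 at depth 7
  ? 32.0.177.54  path d0:H3→d1:-→d2:-→d3:-→d4:-→d5:-→d6:-→d7:H3  best=H3
  ? 51.128.0.2  path d0:H3→d1:-→d2:-→d3:-→d4:-→d5:-→d6:-→d7:-→d8:-→d9:-→d10:H0→d11:-→d12:-  best=H0
  add 33.0.0.0/8 -> H2 at depth 8
  ? 33.0.5.152  path d0:H3→d1:-→d2:-→d3:-→d4:-→d5:-→d6:-→d7:H3→d8:H2→d9:-  best=H2
  add 51.139.0.0/16 -> H5 at depth 16
  add 51.139.126.168/32 -> H3 at depth 32
  add 0.0.0.0/0 -> H0 at depth 0
  ? 254.180.195.203  path d0:H0  best=H0
  - 33.112.0.0/12 clear@12
  ? 51.139.126.168  path d0:H0→d1:-→d2:-→d3:-→d4:-→d5:-→d6:-→d7:-→d8:-→d9:-→d10:H0→d11:-→d12:-→d13:-→d14:-→d15:-→d16:H5→d17:-→d18:-→d19:-→d20:H0→d21:-→d22:-→d23:-→d24:-→d25:-→d26:-→d27:-→d28:-→d29:-→d30:-→d31:-→d32:H3  best=H3
  ? 32.2.27.35  path d0:H0→d1:-→d2:-→d3:-→d4:-→d5:-→d6:-→d7:H3  best=H3
  ? 51.139.0.12  path d0:H0→d1:-→d2:-→d3:-→d4:-→d5:-→d6:-→d7:-→d8:-→d9:-→d10:H0→d11:-→d12:-→d13:-→d14:-→d15:-→d16:H5→d17:-  best=H5
  add 33.126.181.129/32 -> H0 at depth 32
  ? 51.128.0.60  path d0:H0→d1:-→d2:-→d3:-→d4:-→d5:-→d6:-→d7:-→d8:-→d9:-→d10:H0→d11:-→d12:-  best=H0
  add 51.139.120.0/21 -> H3 at depth 21
  add 51.128.0.0/12 -> H0 at depth 12

== LOOKUPS ==
["H0","H3","H0","H2","H0","H3","H3","H5","H0"]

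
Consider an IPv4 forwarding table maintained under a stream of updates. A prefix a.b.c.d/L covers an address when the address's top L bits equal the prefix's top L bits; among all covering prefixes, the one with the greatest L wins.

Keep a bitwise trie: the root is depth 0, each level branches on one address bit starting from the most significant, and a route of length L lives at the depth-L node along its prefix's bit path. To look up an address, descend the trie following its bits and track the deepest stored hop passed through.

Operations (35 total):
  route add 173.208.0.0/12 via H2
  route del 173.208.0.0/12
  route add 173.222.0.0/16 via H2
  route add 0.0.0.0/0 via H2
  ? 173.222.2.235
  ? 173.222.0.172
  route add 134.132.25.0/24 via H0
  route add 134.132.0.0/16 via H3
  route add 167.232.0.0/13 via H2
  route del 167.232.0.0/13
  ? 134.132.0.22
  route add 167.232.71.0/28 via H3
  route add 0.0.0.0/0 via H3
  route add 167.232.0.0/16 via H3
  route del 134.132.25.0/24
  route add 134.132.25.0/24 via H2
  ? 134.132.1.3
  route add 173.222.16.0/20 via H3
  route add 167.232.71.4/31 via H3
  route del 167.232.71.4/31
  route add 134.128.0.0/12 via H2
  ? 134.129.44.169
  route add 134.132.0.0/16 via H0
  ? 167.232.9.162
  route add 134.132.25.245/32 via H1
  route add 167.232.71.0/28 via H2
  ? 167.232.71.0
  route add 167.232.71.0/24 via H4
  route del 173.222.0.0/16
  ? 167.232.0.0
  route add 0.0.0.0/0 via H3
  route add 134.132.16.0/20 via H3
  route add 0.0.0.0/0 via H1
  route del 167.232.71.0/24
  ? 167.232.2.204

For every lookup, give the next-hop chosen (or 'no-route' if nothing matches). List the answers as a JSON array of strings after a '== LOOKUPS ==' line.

Process each operation:
  + 173.208.0.0/12 (H2) depth=12
  del 173.208.0.0/12 (clear depth 12)
  + 173.222.0.0/16 (H2) depth=16
  + 0.0.0.0/0 (H2) depth=0
  ? 173.222.2.235  path d0:H2→d1:-→d2:-→d3:-→d4:-→d5:-→d6:-→d7:-→d8:-→d9:-→d10:-→d11:-→d12:-→d13:-→d14:-→d15:-→d16:H2  best=H2
  ? 173.222.0.172  path d0:H2→d1:-→d2:-→d3:-→d4:-→d5:-→d6:-→d7:-→d8:-→d9:-→d10:-→d11:-→d12:-→d13:-→d14:-→d15:-→d16:H2  best=H2
  + 134.132.25.0/24 (H0) depth=24
  + 134.132.0.0/16 (H3) depth=16
  + 167.232.0.0/13 (H2) depth=13
  del 167.232.0.0/13 (clear depth 13)
  ? 134.132.0.22  path d0:H2→d1:-→d2:-→d3:-→d4:-→d5:-→d6:-→d7:-→d8:-→d9:-→d10:-→d11:-→d12:-→d13:-→d14:-→d15:-→d16:H3→d17:-→d18:-→d19:-  best=H3
  + 167.232.71.0/28 (H3) depth=28
  + 0.0.0.0/0 (H3) depth=0
  + 167.232.0.0/16 (H3) depth=16
  del 134.132.25.0/24 (clear depth 24)
  + 134.132.25.0/24 (H2) depth=24
  ? 134.132.1.3  path d0:H3→d1:-→d2:-→d3:-→d4:-→d5:-→d6:-→d7:-→d8:-→d9:-→d10:-→d11:-→d12:-→d13:-→d14:-→d15:-→d16:H3→d17:-→d18:-→d19:-  best=H3
  + 173.222.16.0/20 (H3) depth=20
  + 167.232.71.4/31 (H3) depth=31
  del 167.232.71.4/31 (clear depth 31)
  + 134.128.0.0/12 (H2) depth=12
  ? 134.129.44.169  path d0:H3→d1:-→d2:-→d3:-→d4:-→d5:-→d6:-→d7:-→d8:-→d9:-→d10:-→d11:-→d12:H2→d13:-  best=H2
  + 134.132.0.0/16 (H0) depth=16
  ? 167.232.9.162  path d0:H3→d1:-→d2:-→d3:-→d4:-→d5:-→d6:-→d7:-→d8:-→d9:-→d10:-→d11:-→d12:-→d13:-→d14:-→d15:-→d16:H3→d17:-  best=H3
  + 134.132.25.245/32 (H1) depth=32
  + 167.232.71.0/28 (H2) depth=28
  ? 167.232.71.0  path d0:H3→d1:-→d2:-→d3:-→d4:-→d5:-→d6:-→d7:-→d8:-→d9:-→d10:-→d11:-→d12:-→d13:-→d14:-→d15:-→d16:H3→d17:-→d18:-→d19:-→d20:-→d21:-→d22:-→d23:-→d24:-→d25:-→d26:-→d27:-→d28:H2→d29:-  best=H2
  + 167.232.71.0/24 (H4) depth=24
  del 173.222.0.0/16 (clear depth 16)
  ? 167.232.0.0  path d0:H3→d1:-→d2:-→d3:-→d4:-→d5:-→d6:-→d7:-→d8:-→d9:-→d10:-→d11:-→d12:-→d13:-→d14:-→d15:-→d16:H3→d17:-  best=H3
  + 0.0.0.0/0 (H3) depth=0
  + 134.132.16.0/20 (H3) depth=20
  + 0.0.0.0/0 (H1) depth=0
  del 167.232.71.0/24 (clear depth 24)
  ? 167.232.2.204  path d0:H1→d1:-→d2:-→d3:-→d4:-→d5:-→d6:-→d7:-→d8:-→d9:-→d10:-→d11:-→d12:-→d13:-→d14:-→d15:-→d16:H3→d17:-  best=H3

== LOOKUPS ==
["H2","H2","H3","H3","H2","H3","H2","H3","H3"]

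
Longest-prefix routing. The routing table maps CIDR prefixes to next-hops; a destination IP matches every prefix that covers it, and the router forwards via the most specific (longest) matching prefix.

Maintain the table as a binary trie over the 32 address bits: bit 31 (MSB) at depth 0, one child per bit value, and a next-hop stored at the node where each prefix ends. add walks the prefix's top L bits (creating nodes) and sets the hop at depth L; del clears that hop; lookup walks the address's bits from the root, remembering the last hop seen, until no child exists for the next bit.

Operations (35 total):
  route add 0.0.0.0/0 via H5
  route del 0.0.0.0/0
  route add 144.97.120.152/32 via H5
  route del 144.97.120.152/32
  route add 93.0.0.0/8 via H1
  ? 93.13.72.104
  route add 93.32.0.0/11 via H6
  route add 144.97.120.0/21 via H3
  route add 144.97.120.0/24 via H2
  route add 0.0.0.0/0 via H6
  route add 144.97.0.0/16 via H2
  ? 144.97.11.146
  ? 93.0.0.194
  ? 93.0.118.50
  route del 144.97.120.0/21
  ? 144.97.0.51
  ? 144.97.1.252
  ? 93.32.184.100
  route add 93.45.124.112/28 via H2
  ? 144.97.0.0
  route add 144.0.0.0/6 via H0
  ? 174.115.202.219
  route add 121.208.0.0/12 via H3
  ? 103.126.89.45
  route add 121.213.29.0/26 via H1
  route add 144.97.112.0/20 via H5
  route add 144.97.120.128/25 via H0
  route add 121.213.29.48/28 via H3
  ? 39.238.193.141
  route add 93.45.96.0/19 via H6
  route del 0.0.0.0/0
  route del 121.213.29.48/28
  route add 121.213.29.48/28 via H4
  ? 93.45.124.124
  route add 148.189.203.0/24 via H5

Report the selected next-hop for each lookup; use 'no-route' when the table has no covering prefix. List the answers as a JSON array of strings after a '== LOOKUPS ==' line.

Apply in order:
  + 0.0.0.0/0 (H5) depth=0
  del 0.0.0.0/0 (clear depth 0)
  + 144.97.120.152/32 (H5) depth=32
  del 144.97.120.152/32 (clear depth 32)
  + 93.0.0.0/8 (H1) depth=8
  Q 93.13.72.104: descend 01011101 ; hops seen [H1] ; pick H1
  + 93.32.0.0/11 (H6) depth=11
  + 144.97.120.0/21 (H3) depth=21
  + 144.97.120.0/24 (H2) depth=24
  + 0.0.0.0/0 (H6) depth=0
  + 144.97.0.0/16 (H2) depth=16
  Q 144.97.11.146: descend 10010000011000010 ; hops seen [H6,H2] ; pick H2
  Q 93.0.0.194: descend 0101110100 ; hops seen [H6,H1] ; pick H1
  Q 93.0.118.50: descend 0101110100 ; hops seen [H6,H1] ; pick H1
  del 144.97.120.0/21 (clear depth 21)
  Q 144.97.0.51: descend 10010000011000010 ; hops seen [H6,H2] ; pick H2
  Q 144.97.1.252: descend 10010000011000010 ; hops seen [H6,H2] ; pick H2
  Q 93.32.184.100: descend 01011101001 ; hops seen [H6,H1,H6] ; pick H6
  + 93.45.124.112/28 (H2) depth=28
  Q 144.97.0.0: descend 10010000011000010 ; hops seen [H6,H2] ; pick H2
  + 144.0.0.0/6 (H0) depth=6
  Q 174.115.202.219: descend 10 ; hops seen [H6] ; pick H6
  + 121.208.0.0/12 (H3) depth=12
  Q 103.126.89.45: descend 011 ; hops seen [H6] ; pick H6
  + 121.213.29.0/26 (H1) depth=26
  + 144.97.112.0/20 (H5) depth=20
  + 144.97.120.128/25 (H0) depth=25
  + 121.213.29.48/28 (H3) depth=28
  Q 39.238.193.141: descend 0 ; hops seen [H6] ; pick H6
  + 93.45.96.0/19 (H6) depth=19
  del 0.0.0.0/0 (clear depth 0)
  del 121.213.29.48/28 (clear depth 28)
  + 121.213.29.48/28 (H4) depth=28
  Q 93.45.124.124: descend 0101110100101101011111000111 ; hops seen [H1,H6,H6,H2] ; pick H2
  + 148.189.203.0/24 (H5) depth=24

== LOOKUPS ==
["H1","H2","H1","H1","H2","H2","H6","H2","H6","H6","H6","H2"]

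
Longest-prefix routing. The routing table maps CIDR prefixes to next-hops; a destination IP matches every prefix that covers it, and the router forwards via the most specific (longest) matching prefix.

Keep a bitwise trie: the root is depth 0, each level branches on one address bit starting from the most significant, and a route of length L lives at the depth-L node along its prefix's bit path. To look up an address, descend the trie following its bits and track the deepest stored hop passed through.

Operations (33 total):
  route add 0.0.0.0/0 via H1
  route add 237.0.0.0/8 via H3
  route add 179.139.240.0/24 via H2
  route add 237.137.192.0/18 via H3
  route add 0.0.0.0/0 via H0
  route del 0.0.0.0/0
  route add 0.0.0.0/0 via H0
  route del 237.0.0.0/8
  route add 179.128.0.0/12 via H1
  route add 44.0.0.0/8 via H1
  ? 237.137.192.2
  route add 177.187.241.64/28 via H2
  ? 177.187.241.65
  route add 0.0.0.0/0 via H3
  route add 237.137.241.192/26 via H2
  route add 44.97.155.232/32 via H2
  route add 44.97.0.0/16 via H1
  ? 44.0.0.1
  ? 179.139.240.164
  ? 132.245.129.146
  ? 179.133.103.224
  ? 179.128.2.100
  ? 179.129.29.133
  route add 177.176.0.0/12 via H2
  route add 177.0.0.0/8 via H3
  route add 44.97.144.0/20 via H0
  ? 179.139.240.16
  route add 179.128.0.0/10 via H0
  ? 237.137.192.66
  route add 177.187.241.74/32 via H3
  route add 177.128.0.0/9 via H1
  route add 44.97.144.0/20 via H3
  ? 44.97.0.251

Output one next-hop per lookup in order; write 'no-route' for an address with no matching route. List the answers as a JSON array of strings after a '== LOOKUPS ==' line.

Process each operation:
  + 0.0.0.0/0 (H1) depth=0
  + 237.0.0.0/8 (H3) depth=8
  + 179.139.240.0/24 (H2) depth=24
  + 237.137.192.0/18 (H3) depth=18
  + 0.0.0.0/0 (H0) depth=0
  - 0.0.0.0/0 clear@0
  + 0.0.0.0/0 (H0) depth=0
  - 237.0.0.0/8 clear@8
  + 179.128.0.0/12 (H1) depth=12
  + 44.0.0.0/8 (H1) depth=8
  lookup 237.137.192.2: bits 111011011000100111 walk d0:H0→d1:-→d2:-→d3:-→d4:-→d5:-→d6:-→d7:-→d8:-→d9:-→d10:-→d11:-→d12:-→d13:-→d14:-→d15:-→d16:-→d17:-→d18:H3 -> H3
  + 177.187.241.64/28 (H2) depth=28
  lookup 177.187.241.65: bits 1011000110111011111100010100 walk d0:H0→d1:-→d2:-→d3:-→d4:-→d5:-→d6:-→d7:-→d8:-→d9:-→d10:-→d11:-→d12:-→d13:-→d14:-→d15:-→d16:-→d17:-→d18:-→d19:-→d20:-→d21:-→d22:-→d23:-→d24:-→d25:-→d26:-→d27:-→d28:H2 -> H2
  + 0.0.0.0/0 (H3) depth=0
  + 237.137.241.192/26 (H2) depth=26
  + 44.97.155.232/32 (H2) depth=32
  + 44.97.0.0/16 (H1) depth=16
  lookup 44.0.0.1: bits 001011000 walk d0:H3→d1:-→d2:-→d3:-→d4:-→d5:-→d6:-→d7:-→d8:H1→d9:- -> H1
  lookup 179.139.240.164: bits 101100111000101111110000 walk d0:H3→d1:-→d2:-→d3:-→d4:-→d5:-→d6:-→d7:-→d8:-→d9:-→d10:-→d11:-→d12:H1→d13:-→d14:-→d15:-→d16:-→d17:-→d18:-→d19:-→d20:-→d21:-→d22:-→d23:-→d24:H2 -> H2
  lookup 132.245.129.146: bits 10 walk d0:H3→d1:-→d2:- -> H3
  lookup 179.133.103.224: bits 101100111000 walk d0:H3→d1:-→d2:-→d3:-→d4:-→d5:-→d6:-→d7:-→d8:-→d9:-→d10:-→d11:-→d12:H1 -> H1
  lookup 179.128.2.100: bits 101100111000 walk d0:H3→d1:-→d2:-→d3:-→d4:-→d5:-→d6:-→d7:-→d8:-→d9:-→d10:-→d11:-→d12:H1 -> H1
  lookup 179.129.29.133: bits 101100111000 walk d0:H3→d1:-→d2:-→d3:-→d4:-→d5:-→d6:-→d7:-→d8:-→d9:-→d10:-→d11:-→d12:H1 -> H1
  + 177.176.0.0/12 (H2) depth=12
  + 177.0.0.0/8 (H3) depth=8
  + 44.97.144.0/20 (H0) depth=20
  lookup 179.139.240.16: bits 101100111000101111110000 walk d0:H3→d1:-→d2:-→d3:-→d4:-→d5:-→d6:-→d7:-→d8:-→d9:-→d10:-→d11:-→d12:H1→d13:-→d14:-→d15:-→d16:-→d17:-→d18:-→d19:-→d20:-→d21:-→d22:-→d23:-→d24:H2 -> H2
  + 179.128.0.0/10 (H0) depth=10
  lookup 237.137.192.66: bits 111011011000100111 walk d0:H3→d1:-→d2:-→d3:-→d4:-→d5:-→d6:-→d7:-→d8:-→d9:-→d10:-→d11:-→d12:-→d13:-→d14:-→d15:-→d16:-→d17:-→d18:H3 -> H3
  + 177.187.241.74/32 (H3) depth=32
  + 177.128.0.0/9 (H1) depth=9
  + 44.97.144.0/20 (H3) depth=20
  lookup 44.97.0.251: bits 0010110001100001 walk d0:H3→d1:-→d2:-→d3:-→d4:-→d5:-→d6:-→d7:-→d8:H1→d9:-→d10:-→d11:-→d12:-→d13:-→d14:-→d15:-→d16:H1 -> H1

== LOOKUPS ==
["H3","H2","H1","H2","H3","H1","H1","H1","H2","H3","H1"]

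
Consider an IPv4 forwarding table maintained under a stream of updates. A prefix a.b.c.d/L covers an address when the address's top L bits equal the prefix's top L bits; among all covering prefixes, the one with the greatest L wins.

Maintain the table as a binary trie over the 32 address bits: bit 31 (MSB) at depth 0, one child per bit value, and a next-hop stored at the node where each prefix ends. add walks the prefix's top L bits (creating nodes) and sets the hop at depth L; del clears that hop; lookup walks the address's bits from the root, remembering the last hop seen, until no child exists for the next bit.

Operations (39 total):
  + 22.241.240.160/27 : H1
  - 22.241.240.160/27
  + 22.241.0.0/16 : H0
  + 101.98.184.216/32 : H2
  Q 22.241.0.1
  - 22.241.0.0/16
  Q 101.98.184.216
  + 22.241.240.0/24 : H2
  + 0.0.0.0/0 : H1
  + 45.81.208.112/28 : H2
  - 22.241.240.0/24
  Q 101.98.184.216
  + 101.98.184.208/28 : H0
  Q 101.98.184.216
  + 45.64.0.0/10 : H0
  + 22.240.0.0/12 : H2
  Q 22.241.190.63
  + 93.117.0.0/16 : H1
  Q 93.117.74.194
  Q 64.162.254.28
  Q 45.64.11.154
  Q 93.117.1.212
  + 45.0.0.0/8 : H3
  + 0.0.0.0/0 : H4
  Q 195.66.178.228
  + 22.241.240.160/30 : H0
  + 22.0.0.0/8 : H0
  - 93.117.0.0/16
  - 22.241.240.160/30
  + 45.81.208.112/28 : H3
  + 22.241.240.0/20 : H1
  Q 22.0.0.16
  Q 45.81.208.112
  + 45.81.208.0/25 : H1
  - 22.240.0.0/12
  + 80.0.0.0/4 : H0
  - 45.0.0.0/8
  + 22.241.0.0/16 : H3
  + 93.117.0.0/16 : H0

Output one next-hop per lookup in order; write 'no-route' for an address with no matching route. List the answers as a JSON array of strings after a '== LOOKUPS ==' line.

Process each operation:
  + 22.241.240.160/27 (H1) depth=27
  del 22.241.240.160/27 (clear depth 27)
  + 22.241.0.0/16 (H0) depth=16
  + 101.98.184.216/32 (H2) depth=32
  lookup 22.241.0.1: bits 0001011011110001 walk d0:-→d1:-→d2:-→d3:-→d4:-→d5:-→d6:-→d7:-→d8:-→d9:-→d10:-→d11:-→d12:-→d13:-→d14:-→d15:-→d16:H0 -> H0
  del 22.241.0.0/16 (clear depth 16)
  lookup 101.98.184.216: bits 01100101011000101011100011011000 walk d0:-→d1:-→d2:-→d3:-→d4:-→d5:-→d6:-→d7:-→d8:-→d9:-→d10:-→d11:-→d12:-→d13:-→d14:-→d15:-→d16:-→d17:-→d18:-→d19:-→d20:-→d21:-→d22:-→d23:-→d24:-→d25:-→d26:-→d27:-→d28:-→d29:-→d30:-→d31:-→d32:H2 -> H2
  + 22.241.240.0/24 (H2) depth=24
  + 0.0.0.0/0 (H1) depth=0
  + 45.81.208.112/28 (H2) depth=28
  del 22.241.240.0/24 (clear depth 24)
  lookup 101.98.184.216: bits 01100101011000101011100011011000 walk d0:H1→d1:-→d2:-→d3:-→d4:-→d5:-→d6:-→d7:-→d8:-→d9:-→d10:-→d11:-→d12:-→d13:-→d14:-→d15:-→d16:-→d17:-→d18:-→d19:-→d20:-→d21:-→d22:-→d23:-→d24:-→d25:-→d26:-→d27:-→d28:-→d29:-→d30:-→d31:-→d32:H2 -> H2
  + 101.98.184.208/28 (H0) depth=28
  lookup 101.98.184.216: bits 01100101011000101011100011011000 walk d0:H1→d1:-→d2:-→d3:-→d4:-→d5:-→d6:-→d7:-→d8:-→d9:-→d10:-→d11:-→d12:-→d13:-→d14:-→d15:-→d16:-→d17:-→d18:-→d19:-→d20:-→d21:-→d22:-→d23:-→d24:-→d25:-→d26:-→d27:-→d28:H0→d29:-→d30:-→d31:-→d32:H2 -> H2
  + 45.64.0.0/10 (H0) depth=10
  + 22.240.0.0/12 (H2) depth=12
  lookup 22.241.190.63: bits 00010110111100011 walk d0:H1→d1:-→d2:-→d3:-→d4:-→d5:-→d6:-→d7:-→d8:-→d9:-→d10:-→d11:-→d12:H2→d13:-→d14:-→d15:-→d16:-→d17:- -> H2
  + 93.117.0.0/16 (H1) depth=16
  lookup 93.117.74.194: bits 0101110101110101 walk d0:H1→d1:-→d2:-→d3:-→d4:-→d5:-→d6:-→d7:-→d8:-→d9:-→d10:-→d11:-→d12:-→d13:-→d14:-→d15:-→d16:H1 -> H1
  lookup 64.162.254.28: bits 010 walk d0:H1→d1:-→d2:-→d3:- -> H1
  lookup 45.64.11.154: bits 00101101010 walk d0:H1→d1:-→d2:-→d3:-→d4:-→d5:-→d6:-→d7:-→d8:-→d9:-→d10:H0→d11:- -> H0
  lookup 93.117.1.212: bits 0101110101110101 walk d0:H1→d1:-→d2:-→d3:-→d4:-→d5:-→d6:-→d7:-→d8:-→d9:-→d10:-→d11:-→d12:-→d13:-→d14:-→d15:-→d16:H1 -> H1
  + 45.0.0.0/8 (H3) depth=8
  + 0.0.0.0/0 (H4) depth=0
  lookup 195.66.178.228: bits ε walk d0:H4 -> H4
  + 22.241.240.160/30 (H0) depth=30
  + 22.0.0.0/8 (H0) depth=8
  del 93.117.0.0/16 (clear depth 16)
  del 22.241.240.160/30 (clear depth 30)
  + 45.81.208.112/28 (H3) depth=28
  + 22.241.240.0/20 (H1) depth=20
  lookup 22.0.0.16: bits 00010110 walk d0:H4→d1:-→d2:-→d3:-→d4:-→d5:-→d6:-→d7:-→d8:H0 -> H0
  lookup 45.81.208.112: bits 0010110101010001110100000111 walk d0:H4→d1:-→d2:-→d3:-→d4:-→d5:-→d6:-→d7:-→d8:H3→d9:-→d10:H0→d11:-→d12:-→d13:-→d14:-→d15:-→d16:-→d17:-→d18:-→d19:-→d20:-→d21:-→d22:-→d23:-→d24:-→d25:-→d26:-→d27:-→d28:H3 -> H3
  + 45.81.208.0/25 (H1) depth=25
  del 22.240.0.0/12 (clear depth 12)
  + 80.0.0.0/4 (H0) depth=4
  del 45.0.0.0/8 (clear depth 8)
  + 22.241.0.0/16 (H3) depth=16
  + 93.117.0.0/16 (H0) depth=16

== LOOKUPS ==
["H0","H2","H2","H2","H2","H1","H1","H0","H1","H4","H0","H3"]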